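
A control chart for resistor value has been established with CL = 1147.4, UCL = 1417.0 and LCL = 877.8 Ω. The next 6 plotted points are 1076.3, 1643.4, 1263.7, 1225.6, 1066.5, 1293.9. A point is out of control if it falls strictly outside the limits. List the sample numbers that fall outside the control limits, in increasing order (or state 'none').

Compare each point to [877.8, 1417.0]: sample 2 = 1643.4 > UCL.

2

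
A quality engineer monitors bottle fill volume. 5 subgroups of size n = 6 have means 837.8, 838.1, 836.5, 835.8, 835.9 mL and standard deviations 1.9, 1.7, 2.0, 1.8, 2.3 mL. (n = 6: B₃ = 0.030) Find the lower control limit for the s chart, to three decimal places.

0.058

s̄ = (1.9 + 1.7 + 2.0 + 1.8 + 2.3) / 5 = 1.9400
LCL_s = B₃·s̄ = 0.030 × 1.9400 = 0.0582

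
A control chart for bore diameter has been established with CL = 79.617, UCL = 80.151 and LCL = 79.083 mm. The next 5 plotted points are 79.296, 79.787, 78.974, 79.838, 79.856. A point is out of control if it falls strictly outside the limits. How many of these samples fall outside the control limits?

1

Compare each point to [79.083, 80.151]: sample 3 = 78.974 < LCL.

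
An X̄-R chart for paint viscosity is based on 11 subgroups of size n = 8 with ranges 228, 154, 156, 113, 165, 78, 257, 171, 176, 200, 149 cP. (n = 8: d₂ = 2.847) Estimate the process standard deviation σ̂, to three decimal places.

58.978

R̄ = (228 + 154 + 156 + 113 + 165 + 78 + 257 + 171 + 176 + 200 + 149) / 11 = 167.9091
σ̂ = R̄ / d₂ = 167.9091 / 2.847 = 58.9776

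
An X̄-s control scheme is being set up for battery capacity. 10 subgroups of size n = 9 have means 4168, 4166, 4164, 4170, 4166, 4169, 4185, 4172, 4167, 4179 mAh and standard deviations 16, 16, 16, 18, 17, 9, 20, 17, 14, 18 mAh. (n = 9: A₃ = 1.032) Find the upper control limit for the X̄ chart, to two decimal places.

X̄̄ = (4168 + 4166 + 4164 + 4170 + 4166 + 4169 + 4185 + 4172 + 4167 + 4179) / 10 = 4170.6000
s̄ = (16 + 16 + 16 + 18 + 17 + 9 + 20 + 17 + 14 + 18) / 10 = 16.1000
UCL = X̄̄ + A₃·s̄ = 4170.6000 + 1.032 × 16.1000 = 4187.2152

4187.22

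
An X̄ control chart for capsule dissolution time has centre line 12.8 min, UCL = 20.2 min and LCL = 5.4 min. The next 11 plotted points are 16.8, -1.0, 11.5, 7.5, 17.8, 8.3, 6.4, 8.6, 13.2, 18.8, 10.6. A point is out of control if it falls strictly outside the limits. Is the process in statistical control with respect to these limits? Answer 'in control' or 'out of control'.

out of control

Compare each point to [5.4, 20.2]: sample 2 = -1.0 < LCL.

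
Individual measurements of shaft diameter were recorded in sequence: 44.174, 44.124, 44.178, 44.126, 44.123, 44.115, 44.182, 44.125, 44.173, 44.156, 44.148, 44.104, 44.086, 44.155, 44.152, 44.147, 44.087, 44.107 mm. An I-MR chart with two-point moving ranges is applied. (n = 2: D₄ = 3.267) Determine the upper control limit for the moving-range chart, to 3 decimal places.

0.112

Moving ranges: 0.050, 0.054, 0.052, 0.003, 0.008, 0.067, 0.057, 0.048, 0.017, 0.008, 0.044, 0.018, 0.069, 0.003, 0.005, 0.060, 0.020; M̄R̄ = 0.5830 / 17 = 0.0343
UCL_MR = D₄·M̄R̄ = 3.267 × 0.0343 = 0.1120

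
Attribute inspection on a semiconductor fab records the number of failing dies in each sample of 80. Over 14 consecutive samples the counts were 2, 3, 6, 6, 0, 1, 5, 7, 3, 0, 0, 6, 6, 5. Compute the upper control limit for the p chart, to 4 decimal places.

0.1139

p̄ = Σdᵢ / (k·n) = 50 / (14 × 80) = 0.04464
UCL = p̄ + 3·√(p̄(1−p̄)/n) = 0.04464 + 3 × √(0.04464×0.95536/80) = 0.04464 + 3 × 0.02309 = 0.11391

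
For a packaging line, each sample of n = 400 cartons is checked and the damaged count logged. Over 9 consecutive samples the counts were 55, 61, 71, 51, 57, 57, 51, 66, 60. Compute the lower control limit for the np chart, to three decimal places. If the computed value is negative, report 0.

37.535

p̄ = Σdᵢ / (k·n) = 529 / (9 × 400) = 0.14694
LCL = np̄ − 3·√(np̄(1−p̄)) = 58.7778 − 3 × 7.0810 = 37.5347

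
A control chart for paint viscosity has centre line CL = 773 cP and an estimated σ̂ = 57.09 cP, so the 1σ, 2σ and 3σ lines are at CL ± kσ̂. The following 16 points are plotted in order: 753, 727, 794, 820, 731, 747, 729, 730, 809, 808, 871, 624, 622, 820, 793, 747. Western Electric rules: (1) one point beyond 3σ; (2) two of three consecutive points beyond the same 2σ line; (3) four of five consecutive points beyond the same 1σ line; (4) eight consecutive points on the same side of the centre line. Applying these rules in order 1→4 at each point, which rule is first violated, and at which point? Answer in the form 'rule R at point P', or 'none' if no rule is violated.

rule 2 at point 13

Zone of each point (C = within 1σ̂, B = 1σ̂–2σ̂, A = 2σ̂–3σ̂, * = beyond 3σ̂; sign = side of CL): 1:-C, 2:-C, 3:+C, 4:+C, 5:-C, 6:-C, 7:-C, 8:-C, 9:+C, 10:+C, 11:+B, 12:-A, 13:-A, 14:+C, 15:+C, 16:-C
Rule 2 (two of three consecutive points beyond the same 2σ limit) is satisfied at point 13.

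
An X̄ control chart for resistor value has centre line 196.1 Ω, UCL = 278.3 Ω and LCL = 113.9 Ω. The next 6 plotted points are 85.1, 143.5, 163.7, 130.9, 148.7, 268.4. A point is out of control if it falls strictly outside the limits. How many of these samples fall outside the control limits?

1

Compare each point to [113.9, 278.3]: sample 1 = 85.1 < LCL.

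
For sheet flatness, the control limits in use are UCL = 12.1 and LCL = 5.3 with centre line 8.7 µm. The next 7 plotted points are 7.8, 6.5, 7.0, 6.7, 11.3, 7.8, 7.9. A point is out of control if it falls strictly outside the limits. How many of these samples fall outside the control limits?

All 7 points lie within [5.3, 12.1].

0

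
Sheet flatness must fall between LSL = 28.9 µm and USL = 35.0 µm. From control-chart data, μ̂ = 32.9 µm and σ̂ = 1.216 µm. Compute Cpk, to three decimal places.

Cpu = (USL − μ̂) / (3σ̂) = (35.0 − 32.9) / (3 × 1.216) = 0.5757; Cpl = (μ̂ − LSL) / (3σ̂) = (32.9 − 28.9) / (3 × 1.216) = 1.0965; Cpk = min(Cpu, Cpl) = 0.5757

0.576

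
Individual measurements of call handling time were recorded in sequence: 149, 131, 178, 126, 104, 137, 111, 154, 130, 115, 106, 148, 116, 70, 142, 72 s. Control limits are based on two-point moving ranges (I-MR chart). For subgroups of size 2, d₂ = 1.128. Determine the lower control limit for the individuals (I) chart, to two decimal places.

26.62

X̄ = (149 + 131 + 178 + 126 + 104 + 137 + 111 + 154 + 130 + 115 + 106 + 148 + 116 + 70 + 142 + 72) / 16 = 124.3125
Moving ranges: 18, 47, 52, 22, 33, 26, 43, 24, 15, 9, 42, 32, 46, 72, 70; M̄R̄ = 551.0000 / 15 = 36.7333
LCL = X̄ − 3·M̄R̄/d₂ = 124.3125 − 3 × 36.7333 / 1.128 = 26.6175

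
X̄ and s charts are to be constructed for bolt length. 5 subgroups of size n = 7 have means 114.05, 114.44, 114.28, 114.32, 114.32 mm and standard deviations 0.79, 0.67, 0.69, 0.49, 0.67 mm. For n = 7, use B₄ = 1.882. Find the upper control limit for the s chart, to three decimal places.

1.246

s̄ = (0.79 + 0.67 + 0.69 + 0.49 + 0.67) / 5 = 0.6620
UCL_s = B₄·s̄ = 1.882 × 0.6620 = 1.2459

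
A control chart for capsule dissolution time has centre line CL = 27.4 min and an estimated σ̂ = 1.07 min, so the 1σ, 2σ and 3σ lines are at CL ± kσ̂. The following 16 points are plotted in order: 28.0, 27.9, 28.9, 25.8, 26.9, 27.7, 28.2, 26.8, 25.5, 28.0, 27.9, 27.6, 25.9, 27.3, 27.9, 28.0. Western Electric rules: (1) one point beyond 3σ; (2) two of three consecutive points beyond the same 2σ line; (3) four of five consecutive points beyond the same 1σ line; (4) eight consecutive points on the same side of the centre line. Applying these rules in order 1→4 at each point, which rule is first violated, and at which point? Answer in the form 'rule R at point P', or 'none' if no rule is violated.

Zone of each point (C = within 1σ̂, B = 1σ̂–2σ̂, A = 2σ̂–3σ̂, * = beyond 3σ̂; sign = side of CL): 1:+C, 2:+C, 3:+B, 4:-B, 5:-C, 6:+C, 7:+C, 8:-C, 9:-B, 10:+C, 11:+C, 12:+C, 13:-B, 14:-C, 15:+C, 16:+C
No rule fires across all 16 points.

none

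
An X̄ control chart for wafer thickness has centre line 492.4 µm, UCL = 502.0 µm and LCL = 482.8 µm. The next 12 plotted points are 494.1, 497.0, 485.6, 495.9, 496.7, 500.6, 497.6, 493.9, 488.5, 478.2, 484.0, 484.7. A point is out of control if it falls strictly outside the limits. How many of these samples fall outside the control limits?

Compare each point to [482.8, 502.0]: sample 10 = 478.2 < LCL.

1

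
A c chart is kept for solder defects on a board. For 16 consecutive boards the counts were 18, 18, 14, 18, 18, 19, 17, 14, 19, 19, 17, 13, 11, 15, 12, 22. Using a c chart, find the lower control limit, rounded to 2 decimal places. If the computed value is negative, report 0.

4.31

c̄ = (18 + 18 + 14 + 18 + 18 + 19 + 17 + 14 + 19 + 19 + 17 + 13 + 11 + 15 + 12 + 22) / 16 = 264 / 16 = 16.5000
LCL = c̄ − 3√c̄ = 16.5000 − 3 × 4.0620 = 4.3139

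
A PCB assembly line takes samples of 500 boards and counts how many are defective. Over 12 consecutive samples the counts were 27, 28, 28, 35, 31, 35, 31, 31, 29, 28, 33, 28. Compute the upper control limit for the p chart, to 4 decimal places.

0.0927

p̄ = Σdᵢ / (k·n) = 364 / (12 × 500) = 0.06067
UCL = p̄ + 3·√(p̄(1−p̄)/n) = 0.06067 + 3 × √(0.06067×0.93933/500) = 0.06067 + 3 × 0.01068 = 0.09269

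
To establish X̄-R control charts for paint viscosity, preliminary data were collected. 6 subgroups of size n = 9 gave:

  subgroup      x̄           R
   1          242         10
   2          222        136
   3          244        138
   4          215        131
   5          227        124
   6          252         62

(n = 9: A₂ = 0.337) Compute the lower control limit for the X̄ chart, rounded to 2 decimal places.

X̄̄ = (242 + 222 + 244 + 215 + 227 + 252) / 6 = 1402.0000 / 6 = 233.6667
R̄ = (10 + 136 + 138 + 131 + 124 + 62) / 6 = 601.0000 / 6 = 100.1667
LCL = X̄̄ − A₂·R̄ = 233.6667 − 0.337 × 100.1667 = 199.9105

199.91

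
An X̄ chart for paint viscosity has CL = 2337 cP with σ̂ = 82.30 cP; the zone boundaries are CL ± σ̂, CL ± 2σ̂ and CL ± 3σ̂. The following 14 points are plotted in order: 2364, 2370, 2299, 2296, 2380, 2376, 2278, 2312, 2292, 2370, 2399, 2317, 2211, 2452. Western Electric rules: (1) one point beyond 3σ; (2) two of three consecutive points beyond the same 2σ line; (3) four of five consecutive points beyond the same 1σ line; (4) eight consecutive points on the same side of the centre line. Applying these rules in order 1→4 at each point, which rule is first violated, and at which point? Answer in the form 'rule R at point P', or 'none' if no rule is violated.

none

Zone of each point (C = within 1σ̂, B = 1σ̂–2σ̂, A = 2σ̂–3σ̂, * = beyond 3σ̂; sign = side of CL): 1:+C, 2:+C, 3:-C, 4:-C, 5:+C, 6:+C, 7:-C, 8:-C, 9:-C, 10:+C, 11:+C, 12:-C, 13:-B, 14:+B
No rule fires across all 14 points.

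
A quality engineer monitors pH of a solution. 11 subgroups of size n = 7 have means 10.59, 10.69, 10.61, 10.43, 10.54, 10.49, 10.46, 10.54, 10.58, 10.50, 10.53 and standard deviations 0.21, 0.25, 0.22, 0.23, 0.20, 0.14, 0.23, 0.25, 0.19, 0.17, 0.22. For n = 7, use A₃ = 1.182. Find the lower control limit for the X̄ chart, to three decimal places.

10.294

X̄̄ = (10.59 + 10.69 + 10.61 + 10.43 + 10.54 + 10.49 + 10.46 + 10.54 + 10.58 + 10.50 + 10.53) / 11 = 10.5418
s̄ = (0.21 + 0.25 + 0.22 + 0.23 + 0.20 + 0.14 + 0.23 + 0.25 + 0.19 + 0.17 + 0.22) / 11 = 0.2100
LCL = X̄̄ − A₃·s̄ = 10.5418 − 1.182 × 0.2100 = 10.2936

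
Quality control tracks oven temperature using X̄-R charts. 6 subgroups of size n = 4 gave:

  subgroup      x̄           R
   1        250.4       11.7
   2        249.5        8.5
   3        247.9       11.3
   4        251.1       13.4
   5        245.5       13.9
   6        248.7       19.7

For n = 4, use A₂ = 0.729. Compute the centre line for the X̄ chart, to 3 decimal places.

248.850

X̄̄ = (250.4 + 249.5 + 247.9 + 251.1 + 245.5 + 248.7) / 6 = 1493.1000 / 6 = 248.8500
CL = X̄̄ = 248.8500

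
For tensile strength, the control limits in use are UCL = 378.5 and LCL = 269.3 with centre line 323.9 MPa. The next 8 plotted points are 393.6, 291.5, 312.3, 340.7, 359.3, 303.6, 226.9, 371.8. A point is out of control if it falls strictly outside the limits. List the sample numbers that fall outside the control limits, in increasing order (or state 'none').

1, 7

Compare each point to [269.3, 378.5]: sample 1 = 393.6 > UCL; sample 7 = 226.9 < LCL.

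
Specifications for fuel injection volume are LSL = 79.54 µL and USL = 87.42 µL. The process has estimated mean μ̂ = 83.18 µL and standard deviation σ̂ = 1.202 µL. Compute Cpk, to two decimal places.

1.01

Cpu = (USL − μ̂) / (3σ̂) = (87.42 − 83.18) / (3 × 1.202) = 1.1758; Cpl = (μ̂ − LSL) / (3σ̂) = (83.18 − 79.54) / (3 × 1.202) = 1.0094; Cpk = min(Cpu, Cpl) = 1.0094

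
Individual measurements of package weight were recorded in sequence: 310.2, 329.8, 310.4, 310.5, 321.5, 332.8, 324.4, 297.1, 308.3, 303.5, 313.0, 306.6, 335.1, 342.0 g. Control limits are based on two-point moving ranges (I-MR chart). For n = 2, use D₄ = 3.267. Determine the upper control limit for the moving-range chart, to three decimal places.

41.315

Moving ranges: 19.6, 19.4, 0.1, 11.0, 11.3, 8.4, 27.3, 11.2, 4.8, 9.5, 6.4, 28.5, 6.9; M̄R̄ = 164.4000 / 13 = 12.6462
UCL_MR = D₄·M̄R̄ = 3.267 × 12.6462 = 41.3150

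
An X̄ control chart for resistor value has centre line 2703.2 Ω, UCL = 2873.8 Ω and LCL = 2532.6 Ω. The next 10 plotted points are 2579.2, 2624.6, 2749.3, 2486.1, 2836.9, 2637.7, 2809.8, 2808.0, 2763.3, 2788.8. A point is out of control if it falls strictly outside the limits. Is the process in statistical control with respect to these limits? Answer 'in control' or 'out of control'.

out of control

Compare each point to [2532.6, 2873.8]: sample 4 = 2486.1 < LCL.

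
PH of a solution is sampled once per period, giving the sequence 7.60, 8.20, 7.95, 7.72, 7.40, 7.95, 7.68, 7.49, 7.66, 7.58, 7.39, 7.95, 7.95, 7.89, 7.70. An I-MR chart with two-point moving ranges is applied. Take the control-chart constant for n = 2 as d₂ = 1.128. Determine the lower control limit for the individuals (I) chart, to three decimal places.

X̄ = (7.60 + 8.20 + 7.95 + 7.72 + 7.40 + 7.95 + 7.68 + 7.49 + 7.66 + 7.58 + 7.39 + 7.95 + 7.95 + 7.89 + 7.70) / 15 = 7.7407
Moving ranges: 0.60, 0.25, 0.23, 0.32, 0.55, 0.27, 0.19, 0.17, 0.08, 0.19, 0.56, 0.00, 0.06, 0.19; M̄R̄ = 3.6600 / 14 = 0.2614
LCL = X̄ − 3·M̄R̄/d₂ = 7.7407 − 3 × 0.2614 / 1.128 = 7.0454

7.045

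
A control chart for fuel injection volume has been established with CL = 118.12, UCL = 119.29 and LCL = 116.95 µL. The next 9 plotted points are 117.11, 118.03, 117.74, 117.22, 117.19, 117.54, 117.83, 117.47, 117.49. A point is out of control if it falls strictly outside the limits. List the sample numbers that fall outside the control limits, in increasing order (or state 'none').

none

All 9 points lie within [116.95, 119.29].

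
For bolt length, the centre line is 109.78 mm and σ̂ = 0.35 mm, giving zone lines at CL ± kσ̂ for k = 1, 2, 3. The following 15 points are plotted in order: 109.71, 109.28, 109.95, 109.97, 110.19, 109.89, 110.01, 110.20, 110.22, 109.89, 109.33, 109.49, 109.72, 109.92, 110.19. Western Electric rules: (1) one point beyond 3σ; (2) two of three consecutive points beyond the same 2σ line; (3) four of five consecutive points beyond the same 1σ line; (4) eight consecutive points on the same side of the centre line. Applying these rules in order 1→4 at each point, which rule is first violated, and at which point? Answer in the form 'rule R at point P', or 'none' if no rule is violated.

rule 4 at point 10

Zone of each point (C = within 1σ̂, B = 1σ̂–2σ̂, A = 2σ̂–3σ̂, * = beyond 3σ̂; sign = side of CL): 1:-C, 2:-B, 3:+C, 4:+C, 5:+B, 6:+C, 7:+C, 8:+B, 9:+B, 10:+C, 11:-B, 12:-C, 13:-C, 14:+C, 15:+B
Rule 4 (eight consecutive points on the same side of the centre line) is satisfied at point 10.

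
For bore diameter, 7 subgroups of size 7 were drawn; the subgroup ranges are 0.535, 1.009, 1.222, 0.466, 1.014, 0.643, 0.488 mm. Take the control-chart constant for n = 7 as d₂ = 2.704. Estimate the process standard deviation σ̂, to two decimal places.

R̄ = (0.535 + 1.009 + 1.222 + 0.466 + 1.014 + 0.643 + 0.488) / 7 = 0.7681
σ̂ = R̄ / d₂ = 0.7681 / 2.704 = 0.2841

0.28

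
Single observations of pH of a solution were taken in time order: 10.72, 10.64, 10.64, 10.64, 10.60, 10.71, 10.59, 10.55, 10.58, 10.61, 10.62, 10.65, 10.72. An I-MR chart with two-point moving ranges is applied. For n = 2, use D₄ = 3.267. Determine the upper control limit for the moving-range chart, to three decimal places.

0.152

Moving ranges: 0.08, 0.00, 0.00, 0.04, 0.11, 0.12, 0.04, 0.03, 0.03, 0.01, 0.03, 0.07; M̄R̄ = 0.5600 / 12 = 0.0467
UCL_MR = D₄·M̄R̄ = 3.267 × 0.0467 = 0.1525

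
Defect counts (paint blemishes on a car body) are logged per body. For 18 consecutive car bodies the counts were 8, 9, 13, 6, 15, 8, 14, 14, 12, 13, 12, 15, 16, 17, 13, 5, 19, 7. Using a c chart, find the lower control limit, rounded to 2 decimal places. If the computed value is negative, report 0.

c̄ = (8 + 9 + 13 + 6 + 15 + 8 + 14 + 14 + 12 + 13 + 12 + 15 + 16 + 17 + 13 + 5 + 19 + 7) / 18 = 216 / 18 = 12.0000
LCL = c̄ − 3√c̄ = 12.0000 − 3 × 3.4641 = 1.6077

1.61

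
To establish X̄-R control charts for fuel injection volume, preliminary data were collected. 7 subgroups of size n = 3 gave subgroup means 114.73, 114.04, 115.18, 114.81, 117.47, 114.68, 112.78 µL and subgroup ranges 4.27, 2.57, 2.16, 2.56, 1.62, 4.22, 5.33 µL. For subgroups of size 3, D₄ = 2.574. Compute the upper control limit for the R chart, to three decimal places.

R̄ = (4.27 + 2.57 + 2.16 + 2.56 + 1.62 + 4.22 + 5.33) / 7 = 22.7300 / 7 = 3.2471
UCL_R = D₄·R̄ = 2.574 × 3.2471 = 8.3581

8.358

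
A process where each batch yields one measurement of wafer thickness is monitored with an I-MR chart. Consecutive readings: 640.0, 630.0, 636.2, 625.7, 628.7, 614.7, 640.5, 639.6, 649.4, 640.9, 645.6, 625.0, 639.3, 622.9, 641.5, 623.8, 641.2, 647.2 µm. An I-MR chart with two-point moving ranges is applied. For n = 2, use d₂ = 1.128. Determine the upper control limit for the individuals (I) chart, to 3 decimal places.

667.100

X̄ = (640.0 + 630.0 + 636.2 + 625.7 + 628.7 + 614.7 + 640.5 + 639.6 + 649.4 + 640.9 + 645.6 + 625.0 + 639.3 + 622.9 + 641.5 + 623.8 + 641.2 + 647.2) / 18 = 635.1222
Moving ranges: 10.0, 6.2, 10.5, 3.0, 14.0, 25.8, 0.9, 9.8, 8.5, 4.7, 20.6, 14.3, 16.4, 18.6, 17.7, 17.4, 6.0; M̄R̄ = 204.4000 / 17 = 12.0235
UCL = X̄ + 3·M̄R̄/d₂ = 635.1222 + 3 × 12.0235 / 1.128 = 667.0997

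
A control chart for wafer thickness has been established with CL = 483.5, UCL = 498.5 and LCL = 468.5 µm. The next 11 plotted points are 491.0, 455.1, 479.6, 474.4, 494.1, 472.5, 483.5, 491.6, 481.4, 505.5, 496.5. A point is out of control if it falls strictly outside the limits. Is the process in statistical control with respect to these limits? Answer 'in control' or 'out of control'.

out of control

Compare each point to [468.5, 498.5]: sample 2 = 455.1 < LCL; sample 10 = 505.5 > UCL.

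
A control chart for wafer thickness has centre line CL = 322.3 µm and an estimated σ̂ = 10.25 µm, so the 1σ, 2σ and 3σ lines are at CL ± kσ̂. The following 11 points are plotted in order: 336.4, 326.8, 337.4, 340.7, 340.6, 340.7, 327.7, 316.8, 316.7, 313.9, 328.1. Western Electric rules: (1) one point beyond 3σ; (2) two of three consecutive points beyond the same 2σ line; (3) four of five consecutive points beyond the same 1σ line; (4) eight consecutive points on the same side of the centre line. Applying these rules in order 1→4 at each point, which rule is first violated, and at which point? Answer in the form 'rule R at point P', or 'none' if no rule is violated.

Zone of each point (C = within 1σ̂, B = 1σ̂–2σ̂, A = 2σ̂–3σ̂, * = beyond 3σ̂; sign = side of CL): 1:+B, 2:+C, 3:+B, 4:+B, 5:+B, 6:+B, 7:+C, 8:-C, 9:-C, 10:-C, 11:+C
Rule 3 (four of five consecutive points beyond the same 1σ limit) is satisfied at point 5.

rule 3 at point 5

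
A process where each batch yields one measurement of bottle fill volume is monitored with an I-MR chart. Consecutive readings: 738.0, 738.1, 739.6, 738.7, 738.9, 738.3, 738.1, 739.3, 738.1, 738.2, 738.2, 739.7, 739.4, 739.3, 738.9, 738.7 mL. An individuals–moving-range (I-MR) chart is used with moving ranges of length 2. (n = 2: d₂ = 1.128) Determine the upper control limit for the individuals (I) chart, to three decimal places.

740.226

X̄ = (738.0 + 738.1 + 739.6 + 738.7 + 738.9 + 738.3 + 738.1 + 739.3 + 738.1 + 738.2 + 738.2 + 739.7 + 739.4 + 739.3 + 738.9 + 738.7) / 16 = 738.7188
Moving ranges: 0.1, 1.5, 0.9, 0.2, 0.6, 0.2, 1.2, 1.2, 0.1, 0.0, 1.5, 0.3, 0.1, 0.4, 0.2; M̄R̄ = 8.5000 / 15 = 0.5667
UCL = X̄ + 3·M̄R̄/d₂ = 738.7188 + 3 × 0.5667 / 1.128 = 740.2258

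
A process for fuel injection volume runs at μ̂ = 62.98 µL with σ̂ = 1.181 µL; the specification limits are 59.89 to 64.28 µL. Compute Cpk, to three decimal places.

Cpu = (USL − μ̂) / (3σ̂) = (64.28 − 62.98) / (3 × 1.181) = 0.3669; Cpl = (μ̂ − LSL) / (3σ̂) = (62.98 − 59.89) / (3 × 1.181) = 0.8721; Cpk = min(Cpu, Cpl) = 0.3669

0.367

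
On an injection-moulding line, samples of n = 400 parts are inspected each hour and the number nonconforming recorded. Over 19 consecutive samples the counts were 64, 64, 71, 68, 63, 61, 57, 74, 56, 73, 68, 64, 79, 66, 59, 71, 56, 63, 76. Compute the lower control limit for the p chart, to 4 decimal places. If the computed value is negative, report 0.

0.1092

p̄ = Σdᵢ / (k·n) = 1253 / (19 × 400) = 0.16487
LCL = p̄ − 3·√(p̄(1−p̄)/n) = 0.16487 − 3 × 0.01855 = 0.10921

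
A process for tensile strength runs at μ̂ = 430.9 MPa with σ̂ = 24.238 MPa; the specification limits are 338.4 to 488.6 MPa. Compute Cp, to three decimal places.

Cp = (USL − LSL) / (6σ̂) = (488.6 − 338.4) / (6 × 24.238) = 150.2000 / 145.4280 = 1.0328

1.033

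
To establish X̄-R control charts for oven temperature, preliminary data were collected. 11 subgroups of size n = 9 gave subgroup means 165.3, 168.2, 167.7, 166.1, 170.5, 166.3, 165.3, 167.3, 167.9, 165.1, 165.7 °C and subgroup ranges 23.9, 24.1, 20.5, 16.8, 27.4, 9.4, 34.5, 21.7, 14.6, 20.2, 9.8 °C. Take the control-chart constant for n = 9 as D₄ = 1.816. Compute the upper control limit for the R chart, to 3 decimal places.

36.799

R̄ = (23.9 + 24.1 + 20.5 + 16.8 + 27.4 + 9.4 + 34.5 + 21.7 + 14.6 + 20.2 + 9.8) / 11 = 222.9000 / 11 = 20.2636
UCL_R = D₄·R̄ = 1.816 × 20.2636 = 36.7988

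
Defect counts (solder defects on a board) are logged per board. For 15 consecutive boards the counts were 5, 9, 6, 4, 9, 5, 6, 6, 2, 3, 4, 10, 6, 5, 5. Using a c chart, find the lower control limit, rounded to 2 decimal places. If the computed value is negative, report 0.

0.00

c̄ = (5 + 9 + 6 + 4 + 9 + 5 + 6 + 6 + 2 + 3 + 4 + 10 + 6 + 5 + 5) / 15 = 85 / 15 = 5.6667
LCL = c̄ − 3√c̄ = 5.6667 − 3 × 2.3805 = -1.4748 → 0 (cannot be negative)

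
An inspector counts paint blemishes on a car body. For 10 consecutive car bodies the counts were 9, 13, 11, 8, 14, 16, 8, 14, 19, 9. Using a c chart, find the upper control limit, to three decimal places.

c̄ = (9 + 13 + 11 + 8 + 14 + 16 + 8 + 14 + 19 + 9) / 10 = 121 / 10 = 12.1000
UCL = c̄ + 3√c̄ = 12.1000 + 3 × √12.1000 = 12.1000 + 3 × 3.4785 = 22.5355

22.536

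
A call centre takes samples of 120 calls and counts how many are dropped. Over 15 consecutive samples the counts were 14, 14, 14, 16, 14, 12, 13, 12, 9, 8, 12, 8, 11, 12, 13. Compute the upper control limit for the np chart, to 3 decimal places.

p̄ = Σdᵢ / (k·n) = 182 / (15 × 120) = 0.10111
UCL = np̄ + 3·√(np̄(1−p̄)) = 12.1333 + 3 × √(12.1333×0.89889) = 12.1333 + 3 × 3.3025 = 22.0408

22.041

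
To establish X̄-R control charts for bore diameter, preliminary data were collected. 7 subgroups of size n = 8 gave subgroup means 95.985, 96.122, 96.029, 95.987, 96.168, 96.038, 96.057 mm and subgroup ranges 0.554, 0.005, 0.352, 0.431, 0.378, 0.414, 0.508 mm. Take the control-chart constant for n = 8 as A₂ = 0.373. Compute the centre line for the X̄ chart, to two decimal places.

96.06

X̄̄ = (95.985 + 96.122 + 96.029 + 95.987 + 96.168 + 96.038 + 96.057) / 7 = 672.3860 / 7 = 96.0551
CL = X̄̄ = 96.0551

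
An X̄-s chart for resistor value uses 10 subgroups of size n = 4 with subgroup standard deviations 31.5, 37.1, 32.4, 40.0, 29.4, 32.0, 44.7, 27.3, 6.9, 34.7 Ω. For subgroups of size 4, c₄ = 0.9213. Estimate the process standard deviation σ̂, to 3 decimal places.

34.299

s̄ = (31.5 + 37.1 + 32.4 + 40.0 + 29.4 + 32.0 + 44.7 + 27.3 + 6.9 + 34.7) / 10 = 31.6000
σ̂ = s̄ / c₄ = 31.6000 / 0.9213 = 34.2994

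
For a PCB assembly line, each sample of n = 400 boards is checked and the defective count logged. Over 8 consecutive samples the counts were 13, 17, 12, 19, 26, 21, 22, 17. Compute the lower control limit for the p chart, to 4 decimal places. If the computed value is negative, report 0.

0.0145

p̄ = Σdᵢ / (k·n) = 147 / (8 × 400) = 0.04594
LCL = p̄ − 3·√(p̄(1−p̄)/n) = 0.04594 − 3 × 0.01047 = 0.01454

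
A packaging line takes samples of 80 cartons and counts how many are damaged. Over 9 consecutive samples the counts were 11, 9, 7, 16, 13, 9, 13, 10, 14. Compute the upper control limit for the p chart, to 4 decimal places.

0.2586

p̄ = Σdᵢ / (k·n) = 102 / (9 × 80) = 0.14167
UCL = p̄ + 3·√(p̄(1−p̄)/n) = 0.14167 + 3 × √(0.14167×0.85833/80) = 0.14167 + 3 × 0.03899 = 0.25863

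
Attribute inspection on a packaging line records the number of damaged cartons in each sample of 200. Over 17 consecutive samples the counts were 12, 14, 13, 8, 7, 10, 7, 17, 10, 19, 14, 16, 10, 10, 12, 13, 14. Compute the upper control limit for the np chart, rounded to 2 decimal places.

p̄ = Σdᵢ / (k·n) = 206 / (17 × 200) = 0.06059
UCL = np̄ + 3·√(np̄(1−p̄)) = 12.1176 + 3 × √(12.1176×0.93941) = 12.1176 + 3 × 3.3739 = 22.2395

22.24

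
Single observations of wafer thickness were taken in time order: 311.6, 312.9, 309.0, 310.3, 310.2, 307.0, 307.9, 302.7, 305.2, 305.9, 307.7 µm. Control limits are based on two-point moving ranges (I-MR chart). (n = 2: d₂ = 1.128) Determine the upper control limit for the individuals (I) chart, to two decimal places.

X̄ = (311.6 + 312.9 + 309.0 + 310.3 + 310.2 + 307.0 + 307.9 + 302.7 + 305.2 + 305.9 + 307.7) / 11 = 308.2182
Moving ranges: 1.3, 3.9, 1.3, 0.1, 3.2, 0.9, 5.2, 2.5, 0.7, 1.8; M̄R̄ = 20.9000 / 10 = 2.0900
UCL = X̄ + 3·M̄R̄/d₂ = 308.2182 + 3 × 2.0900 / 1.128 = 313.7767

313.78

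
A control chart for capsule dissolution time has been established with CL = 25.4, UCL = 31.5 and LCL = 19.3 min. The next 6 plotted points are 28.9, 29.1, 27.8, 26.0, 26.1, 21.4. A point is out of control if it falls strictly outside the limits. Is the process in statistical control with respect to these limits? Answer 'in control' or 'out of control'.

All 6 points lie within [19.3, 31.5].

in control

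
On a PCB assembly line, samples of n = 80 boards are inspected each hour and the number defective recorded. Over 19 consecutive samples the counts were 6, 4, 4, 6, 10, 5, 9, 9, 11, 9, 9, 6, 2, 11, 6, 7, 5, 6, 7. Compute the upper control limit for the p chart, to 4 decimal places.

0.1813

p̄ = Σdᵢ / (k·n) = 132 / (19 × 80) = 0.08684
UCL = p̄ + 3·√(p̄(1−p̄)/n) = 0.08684 + 3 × √(0.08684×0.91316/80) = 0.08684 + 3 × 0.03148 = 0.18129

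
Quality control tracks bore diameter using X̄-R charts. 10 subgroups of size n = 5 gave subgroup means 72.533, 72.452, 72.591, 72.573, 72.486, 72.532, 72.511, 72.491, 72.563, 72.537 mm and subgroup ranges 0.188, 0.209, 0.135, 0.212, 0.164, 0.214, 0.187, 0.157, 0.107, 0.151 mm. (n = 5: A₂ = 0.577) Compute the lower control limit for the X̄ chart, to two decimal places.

X̄̄ = (72.533 + 72.452 + 72.591 + 72.573 + 72.486 + 72.532 + 72.511 + 72.491 + 72.563 + 72.537) / 10 = 725.2690 / 10 = 72.5269
R̄ = (0.188 + 0.209 + 0.135 + 0.212 + 0.164 + 0.214 + 0.187 + 0.157 + 0.107 + 0.151) / 10 = 1.7240 / 10 = 0.1724
LCL = X̄̄ − A₂·R̄ = 72.5269 − 0.577 × 0.1724 = 72.4274

72.43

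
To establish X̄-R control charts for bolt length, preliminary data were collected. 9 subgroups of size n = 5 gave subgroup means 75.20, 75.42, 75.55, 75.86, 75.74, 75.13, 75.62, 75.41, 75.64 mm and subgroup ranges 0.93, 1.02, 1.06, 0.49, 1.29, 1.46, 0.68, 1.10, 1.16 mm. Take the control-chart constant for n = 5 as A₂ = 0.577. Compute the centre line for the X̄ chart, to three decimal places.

X̄̄ = (75.20 + 75.42 + 75.55 + 75.86 + 75.74 + 75.13 + 75.62 + 75.41 + 75.64) / 9 = 679.5700 / 9 = 75.5078
CL = X̄̄ = 75.5078

75.508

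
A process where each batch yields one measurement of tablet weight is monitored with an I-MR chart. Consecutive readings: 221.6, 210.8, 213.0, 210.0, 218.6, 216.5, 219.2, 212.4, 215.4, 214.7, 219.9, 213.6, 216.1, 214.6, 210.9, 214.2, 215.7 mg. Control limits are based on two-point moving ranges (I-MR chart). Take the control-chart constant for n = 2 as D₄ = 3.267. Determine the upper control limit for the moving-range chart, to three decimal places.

Moving ranges: 10.8, 2.2, 3.0, 8.6, 2.1, 2.7, 6.8, 3.0, 0.7, 5.2, 6.3, 2.5, 1.5, 3.7, 3.3, 1.5; M̄R̄ = 63.9000 / 16 = 3.9937
UCL_MR = D₄·M̄R̄ = 3.267 × 3.9937 = 13.0476

13.048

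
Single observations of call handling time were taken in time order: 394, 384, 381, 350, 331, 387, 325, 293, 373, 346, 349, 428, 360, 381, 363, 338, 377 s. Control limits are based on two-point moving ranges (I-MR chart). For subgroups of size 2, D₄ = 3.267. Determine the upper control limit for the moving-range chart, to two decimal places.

Moving ranges: 10, 3, 31, 19, 56, 62, 32, 80, 27, 3, 79, 68, 21, 18, 25, 39; M̄R̄ = 573.0000 / 16 = 35.8125
UCL_MR = D₄·M̄R̄ = 3.267 × 35.8125 = 116.9994

117.00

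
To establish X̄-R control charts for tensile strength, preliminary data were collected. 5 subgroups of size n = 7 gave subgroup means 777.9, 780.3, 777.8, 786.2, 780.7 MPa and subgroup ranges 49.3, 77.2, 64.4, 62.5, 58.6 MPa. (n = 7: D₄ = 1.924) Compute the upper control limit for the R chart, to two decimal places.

120.06

R̄ = (49.3 + 77.2 + 64.4 + 62.5 + 58.6) / 5 = 312.0000 / 5 = 62.4000
UCL_R = D₄·R̄ = 1.924 × 62.4000 = 120.0576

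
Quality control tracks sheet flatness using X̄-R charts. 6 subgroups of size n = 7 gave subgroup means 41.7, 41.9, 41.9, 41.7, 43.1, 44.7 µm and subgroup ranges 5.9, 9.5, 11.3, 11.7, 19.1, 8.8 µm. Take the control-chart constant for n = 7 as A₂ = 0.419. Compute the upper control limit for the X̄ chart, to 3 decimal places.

X̄̄ = (41.7 + 41.9 + 41.9 + 41.7 + 43.1 + 44.7) / 6 = 255.0000 / 6 = 42.5000
R̄ = (5.9 + 9.5 + 11.3 + 11.7 + 19.1 + 8.8) / 6 = 66.3000 / 6 = 11.0500
UCL = X̄̄ + A₂·R̄ = 42.5000 + 0.419 × 11.0500 = 47.1300

47.130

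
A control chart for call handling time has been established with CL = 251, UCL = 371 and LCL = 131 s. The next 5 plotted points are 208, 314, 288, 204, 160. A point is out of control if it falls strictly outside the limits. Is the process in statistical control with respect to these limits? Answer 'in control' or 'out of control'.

in control

All 5 points lie within [131, 371].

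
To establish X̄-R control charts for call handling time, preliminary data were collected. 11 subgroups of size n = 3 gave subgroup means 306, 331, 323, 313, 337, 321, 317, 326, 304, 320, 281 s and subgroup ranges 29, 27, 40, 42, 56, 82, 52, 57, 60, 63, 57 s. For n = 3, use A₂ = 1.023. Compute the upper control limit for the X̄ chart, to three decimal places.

X̄̄ = (306 + 331 + 323 + 313 + 337 + 321 + 317 + 326 + 304 + 320 + 281) / 11 = 3479.0000 / 11 = 316.2727
R̄ = (29 + 27 + 40 + 42 + 56 + 82 + 52 + 57 + 60 + 63 + 57) / 11 = 565.0000 / 11 = 51.3636
UCL = X̄̄ + A₂·R̄ = 316.2727 + 1.023 × 51.3636 = 368.8177

368.818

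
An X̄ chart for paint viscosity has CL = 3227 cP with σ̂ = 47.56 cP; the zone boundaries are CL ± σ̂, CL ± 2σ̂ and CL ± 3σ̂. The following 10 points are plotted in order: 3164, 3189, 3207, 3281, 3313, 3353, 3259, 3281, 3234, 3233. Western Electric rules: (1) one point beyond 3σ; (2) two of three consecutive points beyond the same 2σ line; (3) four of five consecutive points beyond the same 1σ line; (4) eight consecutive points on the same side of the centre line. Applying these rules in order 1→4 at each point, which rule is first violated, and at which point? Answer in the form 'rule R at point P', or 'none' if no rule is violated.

Zone of each point (C = within 1σ̂, B = 1σ̂–2σ̂, A = 2σ̂–3σ̂, * = beyond 3σ̂; sign = side of CL): 1:-B, 2:-C, 3:-C, 4:+B, 5:+B, 6:+A, 7:+C, 8:+B, 9:+C, 10:+C
Rule 3 (four of five consecutive points beyond the same 1σ limit) is satisfied at point 8.

rule 3 at point 8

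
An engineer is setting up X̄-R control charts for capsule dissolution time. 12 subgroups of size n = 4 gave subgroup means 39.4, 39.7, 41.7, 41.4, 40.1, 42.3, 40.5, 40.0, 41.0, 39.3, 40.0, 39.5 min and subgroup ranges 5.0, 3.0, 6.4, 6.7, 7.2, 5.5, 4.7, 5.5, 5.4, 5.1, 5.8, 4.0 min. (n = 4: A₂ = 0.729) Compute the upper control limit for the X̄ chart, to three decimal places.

X̄̄ = (39.4 + 39.7 + 41.7 + 41.4 + 40.1 + 42.3 + 40.5 + 40.0 + 41.0 + 39.3 + 40.0 + 39.5) / 12 = 484.9000 / 12 = 40.4083
R̄ = (5.0 + 3.0 + 6.4 + 6.7 + 7.2 + 5.5 + 4.7 + 5.5 + 5.4 + 5.1 + 5.8 + 4.0) / 12 = 64.3000 / 12 = 5.3583
UCL = X̄̄ + A₂·R̄ = 40.4083 + 0.729 × 5.3583 = 44.3146

44.315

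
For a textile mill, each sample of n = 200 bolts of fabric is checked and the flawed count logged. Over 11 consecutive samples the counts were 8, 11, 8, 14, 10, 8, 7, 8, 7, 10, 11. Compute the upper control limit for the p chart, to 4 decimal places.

p̄ = Σdᵢ / (k·n) = 102 / (11 × 200) = 0.04636
UCL = p̄ + 3·√(p̄(1−p̄)/n) = 0.04636 + 3 × √(0.04636×0.95364/200) = 0.04636 + 3 × 0.01487 = 0.09097

0.0910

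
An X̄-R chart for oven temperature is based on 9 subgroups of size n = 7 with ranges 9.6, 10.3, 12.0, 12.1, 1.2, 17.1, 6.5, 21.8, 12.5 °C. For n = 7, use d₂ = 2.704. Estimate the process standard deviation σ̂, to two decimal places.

4.24

R̄ = (9.6 + 10.3 + 12.0 + 12.1 + 1.2 + 17.1 + 6.5 + 21.8 + 12.5) / 9 = 11.4556
σ̂ = R̄ / d₂ = 11.4556 / 2.704 = 4.2365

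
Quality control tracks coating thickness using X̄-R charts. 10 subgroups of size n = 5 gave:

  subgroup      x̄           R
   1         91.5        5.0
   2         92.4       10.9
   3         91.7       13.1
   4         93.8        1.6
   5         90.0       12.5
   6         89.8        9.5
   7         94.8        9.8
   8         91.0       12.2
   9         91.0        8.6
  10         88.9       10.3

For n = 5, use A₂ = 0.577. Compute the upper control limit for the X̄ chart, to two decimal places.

X̄̄ = (91.5 + 92.4 + 91.7 + 93.8 + 90.0 + 89.8 + 94.8 + 91.0 + 91.0 + 88.9) / 10 = 914.9000 / 10 = 91.4900
R̄ = (5.0 + 10.9 + 13.1 + 1.6 + 12.5 + 9.5 + 9.8 + 12.2 + 8.6 + 10.3) / 10 = 93.5000 / 10 = 9.3500
UCL = X̄̄ + A₂·R̄ = 91.4900 + 0.577 × 9.3500 = 96.8849

96.88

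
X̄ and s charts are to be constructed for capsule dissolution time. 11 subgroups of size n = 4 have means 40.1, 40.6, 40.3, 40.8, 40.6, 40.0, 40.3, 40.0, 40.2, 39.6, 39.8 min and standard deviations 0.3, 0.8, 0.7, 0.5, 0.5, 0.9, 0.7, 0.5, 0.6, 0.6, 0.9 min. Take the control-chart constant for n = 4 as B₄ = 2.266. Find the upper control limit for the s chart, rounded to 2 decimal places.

s̄ = (0.3 + 0.8 + 0.7 + 0.5 + 0.5 + 0.9 + 0.7 + 0.5 + 0.6 + 0.6 + 0.9) / 11 = 0.6364
UCL_s = B₄·s̄ = 2.266 × 0.6364 = 1.4420

1.44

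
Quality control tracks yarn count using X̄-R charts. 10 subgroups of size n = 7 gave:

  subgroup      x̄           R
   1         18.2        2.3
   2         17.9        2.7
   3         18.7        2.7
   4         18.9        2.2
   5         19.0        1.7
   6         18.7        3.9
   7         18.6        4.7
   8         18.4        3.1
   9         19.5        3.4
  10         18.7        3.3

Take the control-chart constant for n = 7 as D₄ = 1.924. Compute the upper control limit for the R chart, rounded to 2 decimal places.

5.77

R̄ = (2.3 + 2.7 + 2.7 + 2.2 + 1.7 + 3.9 + 4.7 + 3.1 + 3.4 + 3.3) / 10 = 30.0000 / 10 = 3.0000
UCL_R = D₄·R̄ = 1.924 × 3.0000 = 5.7720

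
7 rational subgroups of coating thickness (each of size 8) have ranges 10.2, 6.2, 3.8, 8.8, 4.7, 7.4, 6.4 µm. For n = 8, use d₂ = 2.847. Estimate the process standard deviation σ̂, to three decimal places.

2.383

R̄ = (10.2 + 6.2 + 3.8 + 8.8 + 4.7 + 7.4 + 6.4) / 7 = 6.7857
σ̂ = R̄ / d₂ = 6.7857 / 2.847 = 2.3835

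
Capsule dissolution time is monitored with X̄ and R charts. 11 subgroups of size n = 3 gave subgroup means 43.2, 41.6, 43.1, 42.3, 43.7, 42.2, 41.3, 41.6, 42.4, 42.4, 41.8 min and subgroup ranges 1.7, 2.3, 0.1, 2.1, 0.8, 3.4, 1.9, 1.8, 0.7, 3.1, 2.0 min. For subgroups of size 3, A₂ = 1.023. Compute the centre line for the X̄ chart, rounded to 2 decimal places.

X̄̄ = (43.2 + 41.6 + 43.1 + 42.3 + 43.7 + 42.2 + 41.3 + 41.6 + 42.4 + 42.4 + 41.8) / 11 = 465.6000 / 11 = 42.3273
CL = X̄̄ = 42.3273

42.33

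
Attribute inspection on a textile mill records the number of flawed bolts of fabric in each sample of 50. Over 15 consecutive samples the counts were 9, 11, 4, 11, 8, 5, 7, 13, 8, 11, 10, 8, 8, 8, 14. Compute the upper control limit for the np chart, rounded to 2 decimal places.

17.15

p̄ = Σdᵢ / (k·n) = 135 / (15 × 50) = 0.18000
UCL = np̄ + 3·√(np̄(1−p̄)) = 9.0000 + 3 × √(9.0000×0.82000) = 9.0000 + 3 × 2.7166 = 17.1498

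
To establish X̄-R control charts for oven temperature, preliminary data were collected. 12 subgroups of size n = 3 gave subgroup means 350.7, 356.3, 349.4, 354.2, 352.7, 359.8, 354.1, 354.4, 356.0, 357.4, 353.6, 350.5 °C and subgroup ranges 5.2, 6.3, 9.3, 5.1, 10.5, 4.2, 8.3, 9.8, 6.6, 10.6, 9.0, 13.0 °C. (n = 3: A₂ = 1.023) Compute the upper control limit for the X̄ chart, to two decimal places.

X̄̄ = (350.7 + 356.3 + 349.4 + 354.2 + 352.7 + 359.8 + 354.1 + 354.4 + 356.0 + 357.4 + 353.6 + 350.5) / 12 = 4249.1000 / 12 = 354.0917
R̄ = (5.2 + 6.3 + 9.3 + 5.1 + 10.5 + 4.2 + 8.3 + 9.8 + 6.6 + 10.6 + 9.0 + 13.0) / 12 = 97.9000 / 12 = 8.1583
UCL = X̄̄ + A₂·R̄ = 354.0917 + 1.023 × 8.1583 = 362.4376

362.44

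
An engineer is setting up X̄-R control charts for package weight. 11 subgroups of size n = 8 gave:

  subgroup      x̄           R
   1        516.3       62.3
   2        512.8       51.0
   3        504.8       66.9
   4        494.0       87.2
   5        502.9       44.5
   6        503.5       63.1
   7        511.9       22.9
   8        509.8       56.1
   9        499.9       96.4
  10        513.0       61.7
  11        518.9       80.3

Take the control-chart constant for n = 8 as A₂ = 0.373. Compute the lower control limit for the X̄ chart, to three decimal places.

484.503

X̄̄ = (516.3 + 512.8 + 504.8 + 494.0 + 502.9 + 503.5 + 511.9 + 509.8 + 499.9 + 513.0 + 518.9) / 11 = 5587.8000 / 11 = 507.9818
R̄ = (62.3 + 51.0 + 66.9 + 87.2 + 44.5 + 63.1 + 22.9 + 56.1 + 96.4 + 61.7 + 80.3) / 11 = 692.4000 / 11 = 62.9455
LCL = X̄̄ − A₂·R̄ = 507.9818 − 0.373 × 62.9455 = 484.5032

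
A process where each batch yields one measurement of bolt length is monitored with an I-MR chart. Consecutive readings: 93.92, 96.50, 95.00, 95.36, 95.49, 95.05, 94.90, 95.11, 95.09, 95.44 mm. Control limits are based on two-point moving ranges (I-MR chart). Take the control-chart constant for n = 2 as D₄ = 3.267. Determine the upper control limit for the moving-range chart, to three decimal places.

Moving ranges: 2.58, 1.50, 0.36, 0.13, 0.44, 0.15, 0.21, 0.02, 0.35; M̄R̄ = 5.7400 / 9 = 0.6378
UCL_MR = D₄·M̄R̄ = 3.267 × 0.6378 = 2.0836

2.084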